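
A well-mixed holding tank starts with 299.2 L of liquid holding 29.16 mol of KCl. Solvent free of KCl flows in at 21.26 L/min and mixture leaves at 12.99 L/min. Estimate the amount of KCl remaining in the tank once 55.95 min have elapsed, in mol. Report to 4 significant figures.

Let m(t) be the amount of KCl. Volume: V(t) = V₀ + (Q_in − Q_out) t = 299.2 + 8.27000 t; V(55.95) = 761.907 L.
Species balance (pure solvent in): dm/dt = −Q_out · m/V(t).
dm/m = −Q_out dt/(V₀ + 8.27000 t); integrating gives ln(m/m₀) = −(Q_out/(Q_in−Q_out)) ln(V/V₀).
m = m₀ (V₀/V)^(Q_out/(Q_in−Q_out)) = 29.16 × (299.2/761.907)^(1.57074) = 6.71680 mol.

6.717 mol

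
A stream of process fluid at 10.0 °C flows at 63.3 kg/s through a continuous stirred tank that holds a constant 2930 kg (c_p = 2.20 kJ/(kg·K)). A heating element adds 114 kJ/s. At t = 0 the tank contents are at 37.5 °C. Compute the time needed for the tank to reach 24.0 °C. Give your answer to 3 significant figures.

M c_p dT/dt = ṁ c_p (T_in − T) + Q̇.
τ = M/ṁ = 46.288 s; T_ss = T_in + Q̇/(ṁ c_p) = 10.819 °C.
T(t) = T_ss + (T₀ − T_ss) e^(−t/τ). Set T = 24.0:
e^(−t/τ) = (24.0 − 10.819)/(37.5 − 10.819) = 0.49403
t = −46.288 · ln(0.49403) = 32.640 s.

32.6 s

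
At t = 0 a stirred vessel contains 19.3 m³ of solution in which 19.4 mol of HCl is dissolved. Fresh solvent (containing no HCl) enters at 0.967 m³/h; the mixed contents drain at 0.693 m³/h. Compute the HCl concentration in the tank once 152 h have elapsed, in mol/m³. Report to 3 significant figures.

0.0174 mol/m³

Total volume: dV/dt = Q_in − Q_out = 0.27400 m³/h, so V(t) = 19.3 + 0.27400 t and V(152) = 60.948 m³.
Solute balance: dm/dt = 0 − Q_out C = −Q_out m/V(t).
dm/m = −Q_out dt/(V₀ + 0.27400 t); integrating gives ln(m/m₀) = −(Q_out/(Q_in−Q_out)) ln(V/V₀).
m = m₀ (V₀/V)^(Q_out/(Q_in−Q_out)) = 19.4 × (19.3/60.948)^(2.5292) = 1.0586 mol.
C = m/V = 1.0586/60.948 = 0.017368 mol/m³.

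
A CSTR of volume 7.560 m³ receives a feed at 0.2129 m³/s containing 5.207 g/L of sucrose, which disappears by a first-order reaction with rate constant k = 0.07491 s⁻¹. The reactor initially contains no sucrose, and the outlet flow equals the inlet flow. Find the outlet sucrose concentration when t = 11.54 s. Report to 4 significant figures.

0.9896 g/L

Species balance: V dC/dt = Q C_in − Q C − k V C.
dC/dt = (Q/V) C_in − (Q/V + k) C; effective rate a = Q/V + k = 0.0281614 + 0.07491 = 0.103071 s⁻¹.
C_ss = Q C_in/(Q + kV) = 1.42267 g/L; C(t) = C_ss + (C₀ − C_ss) e^(−a t).
C(11.54) = 1.42267 + (-1.42267)·e^(−0.103071·11.54) = 1.42267 + (-1.42267)·0.304391 = 0.989621 g/L.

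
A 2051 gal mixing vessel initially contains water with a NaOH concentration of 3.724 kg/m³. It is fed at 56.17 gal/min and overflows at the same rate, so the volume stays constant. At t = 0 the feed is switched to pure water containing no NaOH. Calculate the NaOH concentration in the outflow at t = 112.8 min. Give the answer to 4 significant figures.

Mass balance on the solute (V constant): V dC/dt = Q(C_in − C).
Rewrite as dC/dt + C/τ = C_in/τ, τ = V/Q = 36.5142 min.
This is linear first-order; C(t) = C_in + (C₀ − C_in) e^(−t/τ).
C(112.8) = 0 + (3.724 − 0)·e^(−112.8/36.5142) = 0 + (3.72400)·0.0455378 = 0.169583 kg/m³.

0.1696 kg/m³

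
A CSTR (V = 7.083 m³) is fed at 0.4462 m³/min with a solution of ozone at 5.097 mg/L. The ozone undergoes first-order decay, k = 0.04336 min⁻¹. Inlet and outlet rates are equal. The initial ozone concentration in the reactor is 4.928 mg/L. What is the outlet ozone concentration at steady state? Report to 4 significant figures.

3.019 mg/L

Accumulation = in − out − consumed: V dC/dt = Q C_in − Q C − k V C.
Steady state (dC/dt = 0): C_ss = Q C_in/(Q + kV) = C_in/(1 + kV/Q).
C_ss = 0.4462·5.097/(0.4462 + 0.04336·7.083) = 2.27428/0.753319 = 3.01902 mg/L.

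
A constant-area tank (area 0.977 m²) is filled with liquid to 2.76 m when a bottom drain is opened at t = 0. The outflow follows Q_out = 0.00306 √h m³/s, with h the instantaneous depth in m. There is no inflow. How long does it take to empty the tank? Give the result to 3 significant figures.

Unsteady balance on liquid volume: A dh/dt = −0.00306 √h.
∫ h^(−1/2) dh = −(0.00306/A) ∫ dt, giving 2√h = 2√h₀ − (0.00306/A) t.
Set h = 0: 2√h₀ = (0.00306/A) t_empty ⇒ t_empty = 2A√h₀/0.00306.
t_empty = 2·0.977·√2.76/0.00306 = 1.9540·1.6613/0.00306 = 1060.9 s.

1060 s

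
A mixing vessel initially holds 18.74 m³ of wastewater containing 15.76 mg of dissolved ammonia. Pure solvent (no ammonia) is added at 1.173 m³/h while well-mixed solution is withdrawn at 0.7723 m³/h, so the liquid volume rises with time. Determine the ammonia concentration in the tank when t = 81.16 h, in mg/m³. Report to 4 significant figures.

0.04421 mg/m³

Total volume: dV/dt = Q_in − Q_out = 0.400700 m³/h, so V(t) = 18.74 + 0.400700 t and V(81.16) = 51.2608 m³.
No ammonia enters, so dm/dt = −Q_out · (m/V).
Separate: dm/m = −Q_out dt/V(t) ⇒ ln(m/m₀) = −(Q_out/(Q_in−Q_out)) ln(V/V₀).
m = m₀ (V₀/V)^(Q_out/(Q_in−Q_out)) = 15.76 × (18.74/51.2608)^(1.92738) = 2.26601 mg.
C = m/V = 2.26601/51.2608 = 0.0442055 mg/m³.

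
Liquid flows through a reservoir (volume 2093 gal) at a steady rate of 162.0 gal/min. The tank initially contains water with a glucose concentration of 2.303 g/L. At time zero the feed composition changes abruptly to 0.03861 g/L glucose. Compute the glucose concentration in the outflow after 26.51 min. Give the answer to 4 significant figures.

0.3296 g/L

Unsteady species balance (constant V, well mixed): V dC/dt = Q(C_in − C).
Rewrite as dC/dt + C/τ = C_in/τ, τ = V/Q = 12.9198 min.
C approaches C_in exponentially: C(t) = C_in + (C₀ − C_in) e^(−t/τ).
C(26.51) = 0.03861 + (2.303 − 0.03861)·e^(−26.51/12.9198) = 0.03861 + (2.26439)·0.128491 = 0.329564 g/L.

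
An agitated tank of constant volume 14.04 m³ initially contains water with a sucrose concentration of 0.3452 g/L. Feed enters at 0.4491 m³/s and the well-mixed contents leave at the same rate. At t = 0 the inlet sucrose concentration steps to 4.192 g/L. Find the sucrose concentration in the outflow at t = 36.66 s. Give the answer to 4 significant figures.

Mass balance on the solute (V constant): V dC/dt = Q(C_in − C).
Rewrite as dC/dt + C/τ = C_in/τ, τ = V/Q = 31.2625 s.
Integrating: C(t) = C_in + (C₀ − C_in) e^(−t/τ).
C(36.66) = 4.192 + (0.3452 − 4.192)·e^(−36.66/31.2625) = 4.192 + (-3.84680)·0.309546 = 3.00124 g/L.

3.001 g/L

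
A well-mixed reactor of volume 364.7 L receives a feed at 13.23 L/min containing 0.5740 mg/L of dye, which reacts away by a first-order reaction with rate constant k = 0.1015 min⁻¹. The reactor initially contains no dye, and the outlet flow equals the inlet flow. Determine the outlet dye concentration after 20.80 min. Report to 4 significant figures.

Accumulation = in − out − consumed: V dC/dt = Q C_in − Q C − k V C.
This is linear with rate a = Q/V + k = 0.137776 min⁻¹.
C_ss = Q C_in/(Q + kV) = 0.151134 mg/L; C(t) = C_ss + (C₀ − C_ss) e^(−a t).
C(20.80) = 0.151134 + (-0.151134)·e^(−0.137776·20.80) = 0.151134 + (-0.151134)·0.0569405 = 0.142528 mg/L.

0.1425 mg/L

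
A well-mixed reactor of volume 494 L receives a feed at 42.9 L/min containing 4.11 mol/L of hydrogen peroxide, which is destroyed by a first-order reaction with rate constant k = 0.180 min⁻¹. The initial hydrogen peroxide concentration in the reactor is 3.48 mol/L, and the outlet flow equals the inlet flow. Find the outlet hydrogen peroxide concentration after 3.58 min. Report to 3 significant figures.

Species balance: V dC/dt = Q C_in − Q C − k V C.
dC/dt = (Q/V) C_in − (Q/V + k) C; effective rate a = Q/V + k = 0.086842 + 0.180 = 0.26684 min⁻¹.
C_ss = Q C_in/(Q + kV) = 1.3376 mol/L; C(t) = C_ss + (C₀ − C_ss) e^(−a t).
C(3.58) = 1.3376 + (2.1424)·e^(−0.26684·3.58) = 1.3376 + (2.1424)·0.38470 = 2.1618 mol/L.

2.16 mol/L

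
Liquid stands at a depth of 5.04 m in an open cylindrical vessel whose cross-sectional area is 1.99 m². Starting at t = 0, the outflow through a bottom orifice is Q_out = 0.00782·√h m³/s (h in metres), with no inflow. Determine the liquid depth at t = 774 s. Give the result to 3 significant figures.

A dh/dt = −Q_out = −0.00782 √h.
This is separable: 2 d(√h)/dt = −0.00782/A, so √h = √h₀ − (0.00782/(2A)) t.
√h = √5.04 − 0.00782·774/(2·1.99) = 2.2450 − 1.5208 = 0.72422.
h = 0.72422² = 0.52450 m.

0.524 m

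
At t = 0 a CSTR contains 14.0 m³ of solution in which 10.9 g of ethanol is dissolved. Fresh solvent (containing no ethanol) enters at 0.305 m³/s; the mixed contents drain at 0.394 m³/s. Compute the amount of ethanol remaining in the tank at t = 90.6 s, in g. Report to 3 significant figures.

Let m(t) be the amount of ethanol. Volume: V(t) = V₀ + (Q_in − Q_out) t = 14.0 − 0.089000 t; V(90.6) = 5.9366 m³.
Solute balance: dm/dt = 0 − Q_out C = −Q_out m/V(t).
dm/m = −Q_out dt/(V₀ − 0.089000 t); integrating gives ln(m/m₀) = −(Q_out/(Q_in−Q_out)) ln(V/V₀).
m = m₀ (V₀/V)^(Q_out/(Q_in−Q_out)) = 10.9 × (14.0/5.9366)^(-4.4270) = 0.24433 g.

0.244 g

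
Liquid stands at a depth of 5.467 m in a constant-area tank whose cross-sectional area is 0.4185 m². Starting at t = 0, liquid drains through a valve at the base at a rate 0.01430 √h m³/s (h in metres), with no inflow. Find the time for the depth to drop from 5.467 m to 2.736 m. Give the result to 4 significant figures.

40.04 s

Mass balance (ρ constant): A dh/dt = −0.01430 √h.
∫ h^(−1/2) dh = −(0.01430/A) ∫ dt, giving 2√h = 2√h₀ − (0.01430/A) t.
t = 2A(√h₀ − √h)/0.01430 = 2·0.4185·(√5.467 − √2.736)/0.01430
  = 0.837000 × (2.33816 − 1.65409) / 0.01430 = 40.0400 s.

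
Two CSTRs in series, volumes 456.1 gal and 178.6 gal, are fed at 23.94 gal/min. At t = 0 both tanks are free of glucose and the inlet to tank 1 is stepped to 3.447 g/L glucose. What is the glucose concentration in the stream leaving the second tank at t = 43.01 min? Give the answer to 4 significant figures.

2.861 g/L

Time constants: τᵢ = Vᵢ/Q for each well-mixed tank.
τ₁ = 456.1/23.94 = 19.0518 min; τ₂ = 178.6/23.94 = 7.46032 min.
Solving the cascade with C₁(0)=C₂(0)=0 gives C₂(t) = C_in[1 − (τ₁ e^(−t/τ₁) − τ₂ e^(−t/τ₂))/(τ₁ − τ₂)].
At t = 43.01: e^(−t/τ₁) = 0.104609, e^(−t/τ₂) = 0.00313486.
C₂ = 3.447·[1 − (19.0518·0.104609 − 7.46032·0.00313486)/(11.5915)] = 3.447·0.830083 = 2.86129 g/L.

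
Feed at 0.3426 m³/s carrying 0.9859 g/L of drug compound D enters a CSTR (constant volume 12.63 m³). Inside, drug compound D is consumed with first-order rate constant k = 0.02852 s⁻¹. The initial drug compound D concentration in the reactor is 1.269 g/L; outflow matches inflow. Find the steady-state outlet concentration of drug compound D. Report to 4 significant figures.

V dC/dt = Q(C_in − C) − k V C.
At steady state: 0 = Q C_in − (Q + kV) C_ss, so C_ss = Q C_in/(Q + kV).
C_ss = 0.3426·0.9859/(0.3426 + 0.02852·12.63) = 0.337769/0.702808 = 0.480600 g/L.

0.4806 g/L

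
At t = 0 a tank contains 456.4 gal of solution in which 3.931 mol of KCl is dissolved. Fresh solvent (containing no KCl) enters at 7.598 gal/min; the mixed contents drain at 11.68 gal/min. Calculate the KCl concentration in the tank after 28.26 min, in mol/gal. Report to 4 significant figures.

0.005008 mol/gal

Let m(t) be the amount of KCl. Volume: V(t) = V₀ + (Q_in − Q_out) t = 456.4 − 4.08200 t; V(28.26) = 341.043 gal.
Species balance (pure solvent in): dm/dt = −Q_out · m/V(t).
Separate: dm/m = −Q_out dt/V(t) ⇒ ln(m/m₀) = −(Q_out/(Q_in−Q_out)) ln(V/V₀).
m = m₀ (V₀/V)^(Q_out/(Q_in−Q_out)) = 3.931 × (456.4/341.043)^(-2.86134) = 1.70780 mol.
C = m/V = 1.70780/341.043 = 0.00500759 mol/gal.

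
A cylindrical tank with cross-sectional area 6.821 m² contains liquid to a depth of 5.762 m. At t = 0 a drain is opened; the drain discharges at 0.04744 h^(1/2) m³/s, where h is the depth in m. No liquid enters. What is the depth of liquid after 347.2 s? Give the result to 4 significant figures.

1.423 m

A dh/dt = −Q_out = −0.04744 √h.
∫ h^(−1/2) dh = −(0.04744/A) ∫ dt, giving 2√h = 2√h₀ − (0.04744/A) t.
√h = √5.762 − 0.04744·347.2/(2·6.821) = 2.40042 − 1.20739 = 1.19303.
h = 1.19303² = 1.42332 m.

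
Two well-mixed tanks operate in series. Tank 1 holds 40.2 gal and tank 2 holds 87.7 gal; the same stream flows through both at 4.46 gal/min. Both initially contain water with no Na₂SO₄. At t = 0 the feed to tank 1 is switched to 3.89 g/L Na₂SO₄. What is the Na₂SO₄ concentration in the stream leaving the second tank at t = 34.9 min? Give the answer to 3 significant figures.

2.74 g/L

Time constants: τᵢ = Vᵢ/Q for each well-mixed tank.
τ₁ = 40.2/4.46 = 9.0135 min; τ₂ = 87.7/4.46 = 19.664 min.
Tank 1: C₁ = C_in(1 − e^(−t/τ₁)). Tank 2 (τ₁ ≠ τ₂): C₂ = C_in[1 − (τ₁ e^(−t/τ₁) − τ₂ e^(−t/τ₂))/(τ₁ − τ₂)].
At t = 34.9: e^(−t/τ₁) = 0.020817, e^(−t/τ₂) = 0.16951.
C₂ = 3.89·[1 − (9.0135·0.020817 − 19.664·0.16951)/(-10.650)] = 3.89·0.70465 = 2.7411 g/L.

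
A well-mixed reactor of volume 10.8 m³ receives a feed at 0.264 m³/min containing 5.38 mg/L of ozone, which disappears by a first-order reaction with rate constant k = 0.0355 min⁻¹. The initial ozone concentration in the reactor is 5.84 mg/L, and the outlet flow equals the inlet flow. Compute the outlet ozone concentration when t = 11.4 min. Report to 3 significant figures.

V dC/dt = Q(C_in − C) − k V C.
dC/dt = (Q/V) C_in − (Q/V + k) C; effective rate a = Q/V + k = 0.024444 + 0.0355 = 0.059944 min⁻¹.
C_ss = Q C_in/(Q + kV) = 2.1939 mg/L; C(t) = C_ss + (C₀ − C_ss) e^(−a t).
C(11.4) = 2.1939 + (3.6461)·e^(−0.059944·11.4) = 2.1939 + (3.6461)·0.50491 = 4.0349 mg/L.

4.03 mg/L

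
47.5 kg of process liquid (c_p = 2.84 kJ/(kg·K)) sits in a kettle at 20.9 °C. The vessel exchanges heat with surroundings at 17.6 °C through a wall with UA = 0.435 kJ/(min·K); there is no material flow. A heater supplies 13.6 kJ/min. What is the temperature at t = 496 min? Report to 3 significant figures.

Energy balance: M c_p dT/dt = −UA(T − T_amb) + Q̇.
dT/dt = (T_ss − T)/τ with T_ss = T_amb + Q̇/UA = 17.6 + 13.6/0.435 = 48.864 °C, τ = M c_p/UA = 47.5·2.84/0.435 = 310.11 min.
T approaches T_ss exponentially: T(t) = T_ss + (T₀ − T_ss) e^(−t/τ).
T(496) = 48.864 + (-27.964)·0.20202 = 43.215 °C.

43.2 °C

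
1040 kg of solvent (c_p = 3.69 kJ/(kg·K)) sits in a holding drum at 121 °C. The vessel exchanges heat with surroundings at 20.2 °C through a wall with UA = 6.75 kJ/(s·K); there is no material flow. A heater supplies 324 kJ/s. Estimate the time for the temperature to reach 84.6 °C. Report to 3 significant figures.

665 s

M c_p dT/dt = −UA(T − T_amb) + Q̇.
τ = M c_p/UA = 568.53 s; T_ss = T_amb + Q̇/UA = 20.2 + 324/6.75 = 68.200 °C.
T(t) = T_ss + (T₀ − T_ss)e^(−t/τ); set T = 84.6:
t = −τ ln[(T − T_ss)/(T₀ − T_ss)] = −568.53 · ln(0.31061) = 664.75 s.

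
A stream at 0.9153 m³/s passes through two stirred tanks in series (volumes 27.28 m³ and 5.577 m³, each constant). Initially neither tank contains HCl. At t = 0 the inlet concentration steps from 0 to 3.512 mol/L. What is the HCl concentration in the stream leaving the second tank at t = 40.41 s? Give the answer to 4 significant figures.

2.375 mol/L

Each tank obeys Vᵢ dCᵢ/dt = Q(Cᵢ₋₁ − Cᵢ), so τᵢ = Vᵢ/Q.
τ₁ = 27.28/0.9153 = 29.8044 s; τ₂ = 5.577/0.9153 = 6.09308 s.
Solving the cascade with C₁(0)=C₂(0)=0 gives C₂(t) = C_in[1 − (τ₁ e^(−t/τ₁) − τ₂ e^(−t/τ₂))/(τ₁ − τ₂)].
At t = 40.41: e^(−t/τ₁) = 0.257731, e^(−t/τ₂) = 0.00131738.
C₂ = 3.512·[1 − (29.8044·0.257731 − 6.09308·0.00131738)/(23.7114)] = 3.512·0.676378 = 2.37544 mol/L.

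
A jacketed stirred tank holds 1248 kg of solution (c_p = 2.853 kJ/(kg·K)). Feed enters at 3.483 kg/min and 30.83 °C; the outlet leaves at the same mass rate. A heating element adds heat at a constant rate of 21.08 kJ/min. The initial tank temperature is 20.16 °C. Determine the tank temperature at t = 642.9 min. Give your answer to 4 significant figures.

M c_p dT/dt = ṁ c_p (T_in − T) + Q̇.
τ = M/ṁ = 358.312 min; T_ss = T_in + Q̇/(ṁ c_p) = 30.83 + 21.08/(3.483·2.853) = 32.9514 °C.
This is linear first-order; T(t) = T_ss + (T₀ − T_ss) e^(−t/τ).
T(642.9) = 32.9514 + (-12.7914)·e^(−642.9/358.312) = 32.9514 + (-12.7914)·0.166253 = 30.8248 °C.

30.82 °C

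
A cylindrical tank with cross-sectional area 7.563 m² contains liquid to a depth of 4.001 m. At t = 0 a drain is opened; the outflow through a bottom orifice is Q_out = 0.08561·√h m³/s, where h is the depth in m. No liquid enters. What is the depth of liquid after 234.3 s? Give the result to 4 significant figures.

0.4545 m

With no inflow, A dh/dt = −0.08561 √h.
Separate and integrate: 2(√h − √h₀) = −(0.08561/A) t.
√h = √4.001 − 0.08561·234.3/(2·7.563) = 2.00025 − 1.32609 = 0.674161.
h = 0.674161² = 0.454493 m.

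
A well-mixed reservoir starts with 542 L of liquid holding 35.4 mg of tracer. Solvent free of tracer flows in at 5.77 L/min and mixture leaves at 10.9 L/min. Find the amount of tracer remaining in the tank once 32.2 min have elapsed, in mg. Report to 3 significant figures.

16.4 mg

Let m(t) be the amount of tracer. Volume: V(t) = V₀ + (Q_in − Q_out) t = 542 − 5.1300 t; V(32.2) = 376.81 L.
Species balance (pure solvent in): dm/dt = −Q_out · m/V(t).
Separate: dm/m = −Q_out dt/V(t) ⇒ ln(m/m₀) = −(Q_out/(Q_in−Q_out)) ln(V/V₀).
m = m₀ (V₀/V)^(Q_out/(Q_in−Q_out)) = 35.4 × (542/376.81)^(-2.1248) = 16.352 mg.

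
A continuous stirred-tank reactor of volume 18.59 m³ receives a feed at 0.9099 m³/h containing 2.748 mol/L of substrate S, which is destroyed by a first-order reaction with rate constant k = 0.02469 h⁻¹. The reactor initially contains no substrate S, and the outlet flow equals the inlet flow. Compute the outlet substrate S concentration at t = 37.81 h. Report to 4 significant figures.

1.714 mol/L

Species balance: V dC/dt = Q C_in − Q C − k V C.
This is linear with rate a = Q/V + k = 0.0736357 h⁻¹.
C_ss = Q C_in/(Q + kV) = 1.82660 mol/L; C(t) = C_ss + (C₀ − C_ss) e^(−a t).
C(37.81) = 1.82660 + (-1.82660)·e^(−0.0736357·37.81) = 1.82660 + (-1.82660)·0.0617807 = 1.71375 mol/L.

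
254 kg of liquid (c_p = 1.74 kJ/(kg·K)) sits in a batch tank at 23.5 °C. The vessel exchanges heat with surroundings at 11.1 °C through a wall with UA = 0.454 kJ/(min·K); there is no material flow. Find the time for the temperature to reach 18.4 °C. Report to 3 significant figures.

516 min

Lumped-capacitance energy balance: M c_p dT/dt = UA(T_amb − T).
τ = M c_p/UA = 973.48 min; T_ss = T_amb = 11.100 °C.
T(t) = T_ss + (T₀ − T_ss)e^(−t/τ); set T = 18.4:
t = −τ ln[(T − T_ss)/(T₀ − T_ss)] = −973.48 · ln(0.58871) = 515.77 min.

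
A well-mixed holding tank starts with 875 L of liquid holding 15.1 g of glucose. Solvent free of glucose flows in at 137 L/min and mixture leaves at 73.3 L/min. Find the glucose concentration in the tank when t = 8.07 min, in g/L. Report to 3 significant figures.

0.00639 g/L

Let m(t) be the amount of glucose. Volume: V(t) = V₀ + (Q_in − Q_out) t = 875 + 63.700 t; V(8.07) = 1389.1 L.
No glucose enters, so dm/dt = −Q_out · (m/V).
dm/m = −Q_out dt/(V₀ + 63.700 t); integrating gives ln(m/m₀) = −(Q_out/(Q_in−Q_out)) ln(V/V₀).
m = m₀ (V₀/V)^(Q_out/(Q_in−Q_out)) = 15.1 × (875/1389.1)^(1.1507) = 8.8719 g.
C = m/V = 8.8719/1389.1 = 0.0063870 g/L.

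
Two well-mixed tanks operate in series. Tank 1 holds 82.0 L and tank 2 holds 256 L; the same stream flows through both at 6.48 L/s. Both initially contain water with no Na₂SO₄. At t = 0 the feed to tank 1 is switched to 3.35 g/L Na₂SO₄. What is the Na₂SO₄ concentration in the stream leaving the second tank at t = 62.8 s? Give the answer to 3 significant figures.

2.36 g/L

Each tank obeys Vᵢ dCᵢ/dt = Q(Cᵢ₋₁ − Cᵢ), so τᵢ = Vᵢ/Q.
τ₁ = 82.0/6.48 = 12.654 s; τ₂ = 256/6.48 = 39.506 s.
Tank 1: C₁ = C_in(1 − e^(−t/τ₁)). Tank 2 (τ₁ ≠ τ₂): C₂ = C_in[1 − (τ₁ e^(−t/τ₁) − τ₂ e^(−t/τ₂))/(τ₁ − τ₂)].
At t = 62.8: e^(−t/τ₁) = 0.0069938, e^(−t/τ₂) = 0.20400.
C₂ = 3.35·[1 − (12.654·0.0069938 − 39.506·0.20400)/(-26.852)] = 3.35·0.70315 = 2.3556 g/L.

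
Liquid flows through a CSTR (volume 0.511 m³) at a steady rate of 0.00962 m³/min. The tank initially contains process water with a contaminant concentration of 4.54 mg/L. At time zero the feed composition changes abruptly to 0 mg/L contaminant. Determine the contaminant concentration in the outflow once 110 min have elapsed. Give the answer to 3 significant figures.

Species balance on the tank: V dC/dt = Q(C_in − C).
Rewrite as dC/dt + C/τ = C_in/τ, τ = V/Q = 53.119 min.
C approaches C_in exponentially: C(t) = C_in + (C₀ − C_in) e^(−t/τ).
C(110) = 0 + (4.54 − 0)·e^(−110/53.119) = 0 + (4.5400)·0.12608 = 0.57240 mg/L.

0.572 mg/L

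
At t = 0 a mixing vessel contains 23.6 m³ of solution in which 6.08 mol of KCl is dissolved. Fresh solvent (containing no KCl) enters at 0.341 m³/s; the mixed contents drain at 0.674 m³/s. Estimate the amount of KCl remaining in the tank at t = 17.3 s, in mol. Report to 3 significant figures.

Let m(t) be the amount of KCl. Volume: V(t) = V₀ + (Q_in − Q_out) t = 23.6 − 0.33300 t; V(17.3) = 17.839 m³.
No KCl enters, so dm/dt = −Q_out · (m/V).
Separate: dm/m = −Q_out dt/V(t) ⇒ ln(m/m₀) = −(Q_out/(Q_in−Q_out)) ln(V/V₀).
m = m₀ (V₀/V)^(Q_out/(Q_in−Q_out)) = 6.08 × (23.6/17.839)^(-2.0240) = 3.4507 mol.

3.45 mol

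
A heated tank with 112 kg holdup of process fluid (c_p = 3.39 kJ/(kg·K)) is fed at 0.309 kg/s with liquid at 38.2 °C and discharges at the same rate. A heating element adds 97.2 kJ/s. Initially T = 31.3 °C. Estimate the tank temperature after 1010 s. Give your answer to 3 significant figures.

M c_p dT/dt = ṁ c_p (T_in − T) + Q̇.
τ = M/ṁ = 362.46 s; T_ss = T_in + Q̇/(ṁ c_p) = 38.2 + 97.2/(0.309·3.39) = 130.99 °C.
Integrating: T(t) = T_ss + (T₀ − T_ss) e^(−t/τ).
T(1010) = 130.99 + (-99.691)·e^(−1010/362.46) = 130.99 + (-99.691)·0.061635 = 124.85 °C.

125 °C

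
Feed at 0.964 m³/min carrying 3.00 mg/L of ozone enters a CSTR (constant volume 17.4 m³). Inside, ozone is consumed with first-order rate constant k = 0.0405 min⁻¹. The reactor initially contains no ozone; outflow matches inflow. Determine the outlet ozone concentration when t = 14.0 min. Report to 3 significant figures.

Species balance: V dC/dt = Q C_in − Q C − k V C.
dC/dt = (Q/V) C_in − (Q/V + k) C; effective rate a = Q/V + k = 0.055402 + 0.0405 = 0.095902 min⁻¹.
C_ss = Q C_in/(Q + kV) = 1.7331 mg/L; C(t) = C_ss + (C₀ − C_ss) e^(−a t).
C(14.0) = 1.7331 + (-1.7331)·e^(−0.095902·14.0) = 1.7331 + (-1.7331)·0.26116 = 1.2805 mg/L.

1.28 mg/L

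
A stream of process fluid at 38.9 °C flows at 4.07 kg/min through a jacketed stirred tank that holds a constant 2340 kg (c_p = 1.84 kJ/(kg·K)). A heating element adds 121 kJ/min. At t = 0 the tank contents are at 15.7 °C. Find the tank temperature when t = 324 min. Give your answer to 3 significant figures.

32.7 °C

First-law balance (no shaft work): M c_p dT/dt = ṁ c_p (T_in − T) + 121.
Rearrange: dT/dt = (T_ss − T)/τ with τ = M/ṁ = 574.94 min and T_ss = T_in + Q̇/(ṁ c_p) = 55.057 °C.
This is linear first-order; T(t) = T_ss + (T₀ − T_ss) e^(−t/τ).
T(324) = 55.057 + (-39.357)·e^(−324/574.94) = 55.057 + (-39.357)·0.56919 = 32.656 °C.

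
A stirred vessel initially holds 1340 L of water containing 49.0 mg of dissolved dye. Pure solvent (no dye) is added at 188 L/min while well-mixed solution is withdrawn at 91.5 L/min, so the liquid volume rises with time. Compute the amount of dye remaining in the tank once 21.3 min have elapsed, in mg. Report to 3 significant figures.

20.3 mg

Total volume: dV/dt = Q_in − Q_out = 96.500 L/min, so V(t) = 1340 + 96.500 t and V(21.3) = 3395.5 L.
Species balance (pure solvent in): dm/dt = −Q_out · m/V(t).
Separate: dm/m = −Q_out dt/V(t) ⇒ ln(m/m₀) = −(Q_out/(Q_in−Q_out)) ln(V/V₀).
m = m₀ (V₀/V)^(Q_out/(Q_in−Q_out)) = 49.0 × (1340/3395.5)^(0.94819) = 20.292 mg.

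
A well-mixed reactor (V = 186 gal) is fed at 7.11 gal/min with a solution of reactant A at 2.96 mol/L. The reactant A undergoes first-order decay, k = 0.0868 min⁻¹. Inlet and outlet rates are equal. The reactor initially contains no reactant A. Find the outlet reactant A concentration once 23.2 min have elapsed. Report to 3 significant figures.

Species balance: V dC/dt = Q C_in − Q C − k V C.
This is linear with rate a = Q/V + k = 0.12503 min⁻¹.
C_ss = Q C_in/(Q + kV) = 0.90500 mol/L; C(t) = C_ss + (C₀ − C_ss) e^(−a t).
C(23.2) = 0.90500 + (-0.90500)·e^(−0.12503·23.2) = 0.90500 + (-0.90500)·0.054990 = 0.85523 mol/L.

0.855 mol/L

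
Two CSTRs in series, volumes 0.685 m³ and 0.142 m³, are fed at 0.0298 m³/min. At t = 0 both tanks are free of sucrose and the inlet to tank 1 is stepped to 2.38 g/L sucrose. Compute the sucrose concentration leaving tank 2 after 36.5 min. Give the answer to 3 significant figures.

Time constants: τᵢ = Vᵢ/Q for each well-mixed tank.
τ₁ = 0.685/0.0298 = 22.987 min; τ₂ = 0.142/0.0298 = 4.7651 min.
Solving the cascade with C₁(0)=C₂(0)=0 gives C₂(t) = C_in[1 − (τ₁ e^(−t/τ₁) − τ₂ e^(−t/τ₂))/(τ₁ − τ₂)].
At t = 36.5: e^(−t/τ₁) = 0.20436, e^(−t/τ₂) = 0.00047137.
C₂ = 2.38·[1 − (22.987·0.20436 − 4.7651·0.00047137)/(18.221)] = 2.38·0.74232 = 1.7667 g/L.

1.77 g/L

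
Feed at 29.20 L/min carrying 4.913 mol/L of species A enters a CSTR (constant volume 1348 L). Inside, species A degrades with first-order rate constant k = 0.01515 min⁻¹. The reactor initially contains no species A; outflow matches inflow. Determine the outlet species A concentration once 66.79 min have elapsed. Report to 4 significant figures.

Species balance: V dC/dt = Q C_in − Q C − k V C.
This is linear with rate a = Q/V + k = 0.0368117 min⁻¹.
C_ss = Q C_in/(Q + kV) = 2.89104 mol/L; C(t) = C_ss + (C₀ − C_ss) e^(−a t).
C(66.79) = 2.89104 + (-2.89104)·e^(−0.0368117·66.79) = 2.89104 + (-2.89104)·0.0855500 = 2.64371 mol/L.

2.644 mol/L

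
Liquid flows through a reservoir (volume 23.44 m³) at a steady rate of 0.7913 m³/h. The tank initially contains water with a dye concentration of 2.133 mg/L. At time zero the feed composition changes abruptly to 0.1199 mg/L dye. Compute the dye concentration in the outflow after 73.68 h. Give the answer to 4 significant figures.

0.2873 mg/L

Mass balance on the solute (V constant): V dC/dt = Q(C_in − C).
Time constant τ = V/Q = 23.44/0.7913 = 29.6221 h.
This is linear first-order; C(t) = C_in + (C₀ − C_in) e^(−t/τ).
C(73.68) = 0.1199 + (2.133 − 0.1199)·e^(−73.68/29.6221) = 0.1199 + (2.01310)·0.0831317 = 0.287253 mg/L.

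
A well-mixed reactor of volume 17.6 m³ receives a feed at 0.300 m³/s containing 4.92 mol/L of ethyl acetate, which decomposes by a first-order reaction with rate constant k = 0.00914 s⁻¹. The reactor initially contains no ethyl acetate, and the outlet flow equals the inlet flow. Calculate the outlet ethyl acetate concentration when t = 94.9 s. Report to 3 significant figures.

2.94 mol/L

V dC/dt = Q(C_in − C) − k V C.
This is linear with rate a = Q/V + k = 0.026185 s⁻¹.
C_ss = Q C_in/(Q + kV) = 3.2027 mol/L; C(t) = C_ss + (C₀ − C_ss) e^(−a t).
C(94.9) = 3.2027 + (-3.2027)·e^(−0.026185·94.9) = 3.2027 + (-3.2027)·0.083326 = 2.9358 mol/L.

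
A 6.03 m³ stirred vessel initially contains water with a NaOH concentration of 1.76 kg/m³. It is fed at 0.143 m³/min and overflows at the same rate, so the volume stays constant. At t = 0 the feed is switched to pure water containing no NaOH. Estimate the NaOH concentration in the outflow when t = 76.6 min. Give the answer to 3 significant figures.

0.286 kg/m³

Mass balance on the solute (V constant): V dC/dt = Q(C_in − C).
Rewrite as dC/dt + C/τ = C_in/τ, τ = V/Q = 42.168 min.
This is linear first-order; C(t) = C_in + (C₀ − C_in) e^(−t/τ).
C(76.6) = 0 + (1.76 − 0)·e^(−76.6/42.168) = 0 + (1.7600)·0.16259 = 0.28615 kg/m³.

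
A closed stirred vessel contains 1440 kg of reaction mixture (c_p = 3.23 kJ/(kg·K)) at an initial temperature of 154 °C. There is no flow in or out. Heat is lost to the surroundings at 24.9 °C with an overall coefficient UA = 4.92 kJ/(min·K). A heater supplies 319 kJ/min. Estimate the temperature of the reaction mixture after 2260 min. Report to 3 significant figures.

95.6 °C

M c_p dT/dt = −UA(T − T_amb) + Q̇.
dT/dt = (T_ss − T)/τ with T_ss = T_amb + Q̇/UA = 24.9 + 319/4.92 = 89.737 °C, τ = M c_p/UA = 1440·3.23/4.92 = 945.37 min.
Integrating: T(t) = T_ss + (T₀ − T_ss) e^(−t/τ).
T(2260) = 89.737 + (64.263)·0.091574 = 95.622 °C.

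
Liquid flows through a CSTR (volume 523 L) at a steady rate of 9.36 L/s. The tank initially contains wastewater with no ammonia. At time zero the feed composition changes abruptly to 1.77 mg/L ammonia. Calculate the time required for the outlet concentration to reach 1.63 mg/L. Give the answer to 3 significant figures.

Species balance: V dC/dt = Q(C_in − C) ⇒ τ = V/Q = 55.876 s.
C(t) = C_in + (C₀ − C_in) e^(−t/τ). Set C = 1.63 and solve for t:
e^(−t/τ) = (C − C_in)/(C₀ − C_in) = (1.63 − 1.77)/(0 − 1.77) = 0.079096
t = −τ ln(…) = 55.876 × 2.5371 = 141.76 s.

142 s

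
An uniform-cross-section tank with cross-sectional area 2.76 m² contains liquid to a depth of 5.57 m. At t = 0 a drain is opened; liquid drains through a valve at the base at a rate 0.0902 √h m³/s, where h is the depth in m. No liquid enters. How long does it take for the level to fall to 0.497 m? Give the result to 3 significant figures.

A dh/dt = −Q_out = −0.0902 √h.
Separate and integrate: 2(√h − √h₀) = −(0.0902/A) t.
t = 2A(√h₀ − √h)/0.0902 = 2·2.76·(√5.57 − √0.497)/0.0902
  = 5.5200 × (2.3601 − 0.70498) / 0.0902 = 101.29 s.

101 s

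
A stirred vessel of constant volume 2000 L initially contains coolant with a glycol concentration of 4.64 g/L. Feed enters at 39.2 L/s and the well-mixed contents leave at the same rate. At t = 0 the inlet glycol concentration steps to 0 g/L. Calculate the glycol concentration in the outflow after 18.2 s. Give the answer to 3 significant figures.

Transient balance on the dissolved component: V dC/dt = Q(C_in − C).
So dC/dt = (C_in − C)/τ with τ = V/Q = 2000/39.2 = 51.020 s.
Solution: C(t) = C_in + (C₀ − C_in) e^(−t/τ).
C(18.2) = 0 + (4.64 − 0)·e^(−18.2/51.020) = 0 + (4.6400)·0.69997 = 3.2479 g/L.

3.25 g/L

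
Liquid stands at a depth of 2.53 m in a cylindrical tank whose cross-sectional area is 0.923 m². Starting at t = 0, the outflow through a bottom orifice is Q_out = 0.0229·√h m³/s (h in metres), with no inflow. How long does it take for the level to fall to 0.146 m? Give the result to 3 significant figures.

97.4 s

A dh/dt = −Q_out = −0.0229 √h.
Separate and integrate: 2(√h − √h₀) = −(0.0229/A) t.
t = 2A(√h₀ − √h)/0.0229 = 2·0.923·(√2.53 − √0.146)/0.0229
  = 1.8460 × (1.5906 − 0.38210) / 0.0229 = 97.419 s.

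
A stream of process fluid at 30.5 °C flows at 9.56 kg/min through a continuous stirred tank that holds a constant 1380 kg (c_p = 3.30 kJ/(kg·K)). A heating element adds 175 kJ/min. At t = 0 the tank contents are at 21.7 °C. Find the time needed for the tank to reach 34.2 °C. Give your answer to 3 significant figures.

296 min

Heat balance on the well-mixed liquid: M c_p dT/dt = ṁ c_p (T_in − T) + 175.
τ = M/ṁ = 144.35 min; T_ss = T_in + Q̇/(ṁ c_p) = 36.047 °C.
T(t) = T_ss + (T₀ − T_ss) e^(−t/τ). Set T = 34.2:
e^(−t/τ) = (34.2 − 36.047)/(21.7 − 36.047) = 0.12874
t = −144.35 · ln(0.12874) = 295.91 min.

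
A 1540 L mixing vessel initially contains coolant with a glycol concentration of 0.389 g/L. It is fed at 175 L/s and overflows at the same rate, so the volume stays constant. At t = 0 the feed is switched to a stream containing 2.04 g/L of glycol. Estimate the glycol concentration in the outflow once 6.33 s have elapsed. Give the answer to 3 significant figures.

1.24 g/L

Transient balance on the dissolved component: V dC/dt = Q(C_in − C).
Rewrite as dC/dt + C/τ = C_in/τ, τ = V/Q = 8.8000 s.
This is linear first-order; C(t) = C_in + (C₀ − C_in) e^(−t/τ).
C(6.33) = 2.04 + (0.389 − 2.04)·e^(−6.33/8.8000) = 2.04 + (-1.6510)·0.48708 = 1.2358 g/L.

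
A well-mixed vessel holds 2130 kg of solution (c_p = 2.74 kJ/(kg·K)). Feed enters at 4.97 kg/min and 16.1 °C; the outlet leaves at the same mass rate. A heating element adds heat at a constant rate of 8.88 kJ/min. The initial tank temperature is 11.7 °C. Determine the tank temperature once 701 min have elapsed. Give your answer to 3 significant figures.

M c_p dT/dt = ṁ c_p (T_in − T) + Q̇.
Rearrange: dT/dt = (T_ss − T)/τ with τ = M/ṁ = 428.57 min and T_ss = T_in + Q̇/(ṁ c_p) = 16.752 °C.
Solution: T(t) = T_ss + (T₀ − T_ss) e^(−t/τ).
T(701) = 16.752 + (-5.0521)·e^(−701/428.57) = 16.752 + (-5.0521)·0.19482 = 15.768 °C.

15.8 °C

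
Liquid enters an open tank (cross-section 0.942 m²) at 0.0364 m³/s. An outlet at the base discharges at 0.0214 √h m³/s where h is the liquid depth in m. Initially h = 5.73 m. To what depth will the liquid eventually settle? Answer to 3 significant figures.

2.89 m

Accumulation of liquid (constant cross-section A): A dh/dt = Q_in − 0.0214 √h. At steady state dh/dt = 0:
Q_in = 0.0214 √h_ss ⇒ √h_ss = 0.0364/0.0214 = 1.7009.
h_ss = 1.7009² = 2.8932 m. (Since h₀ = 5.73 m > h_ss, the level will fall toward this value.)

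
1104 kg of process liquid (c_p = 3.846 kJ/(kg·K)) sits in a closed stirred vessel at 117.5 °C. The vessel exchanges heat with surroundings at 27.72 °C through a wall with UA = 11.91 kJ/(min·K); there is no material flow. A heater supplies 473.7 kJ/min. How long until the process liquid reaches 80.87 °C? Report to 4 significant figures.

M c_p dT/dt = −UA(T − T_amb) + Q̇.
τ = M c_p/UA = 356.506 min; T_ss = T_amb + Q̇/UA = 27.72 + 473.7/11.91 = 67.4933 °C.
T(t) = T_ss + (T₀ − T_ss)e^(−t/τ); set T = 80.87:
t = −τ ln[(T − T_ss)/(T₀ − T_ss)] = −356.506 · ln(0.267498) = 470.104 min.

470.1 min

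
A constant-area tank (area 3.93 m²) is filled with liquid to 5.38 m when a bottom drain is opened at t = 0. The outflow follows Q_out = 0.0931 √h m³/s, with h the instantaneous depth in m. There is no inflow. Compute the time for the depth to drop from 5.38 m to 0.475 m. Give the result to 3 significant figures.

138 s

With no inflow, A dh/dt = −0.0931 √h.
This is separable: 2 d(√h)/dt = −0.0931/A, so √h = √h₀ − (0.0931/(2A)) t.
t = 2A(√h₀ − √h)/0.0931 = 2·3.93·(√5.38 − √0.475)/0.0931
  = 7.8600 × (2.3195 − 0.68920) / 0.0931 = 137.64 s.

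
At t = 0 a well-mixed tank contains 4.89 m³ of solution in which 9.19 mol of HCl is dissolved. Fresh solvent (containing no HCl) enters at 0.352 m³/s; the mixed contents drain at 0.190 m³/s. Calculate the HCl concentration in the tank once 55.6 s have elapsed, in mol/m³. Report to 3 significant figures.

0.194 mol/m³

Let m(t) be the amount of HCl. Volume: V(t) = V₀ + (Q_in − Q_out) t = 4.89 + 0.16200 t; V(55.6) = 13.897 m³.
No HCl enters, so dm/dt = −Q_out · (m/V).
dm/m = −Q_out dt/(V₀ + 0.16200 t); integrating gives ln(m/m₀) = −(Q_out/(Q_in−Q_out)) ln(V/V₀).
m = m₀ (V₀/V)^(Q_out/(Q_in−Q_out)) = 9.19 × (4.89/13.897)^(1.1728) = 2.6996 mol.
C = m/V = 2.6996/13.897 = 0.19425 mol/m³.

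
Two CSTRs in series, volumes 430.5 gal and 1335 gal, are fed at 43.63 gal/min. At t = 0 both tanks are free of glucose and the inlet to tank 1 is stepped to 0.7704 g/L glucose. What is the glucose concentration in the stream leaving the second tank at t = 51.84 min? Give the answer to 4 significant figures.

Time constants: τᵢ = Vᵢ/Q for each well-mixed tank.
τ₁ = 430.5/43.63 = 9.86706 min; τ₂ = 1335/43.63 = 30.5982 min.
Solving the cascade with C₁(0)=C₂(0)=0 gives C₂(t) = C_in[1 − (τ₁ e^(−t/τ₁) − τ₂ e^(−t/τ₂))/(τ₁ − τ₂)].
At t = 51.84: e^(−t/τ₁) = 0.00522739, e^(−t/τ₂) = 0.183743.
C₂ = 0.7704·[1 − (9.86706·0.00522739 − 30.5982·0.183743)/(-20.7311)] = 0.7704·0.731292 = 0.563387 g/L.

0.5634 g/L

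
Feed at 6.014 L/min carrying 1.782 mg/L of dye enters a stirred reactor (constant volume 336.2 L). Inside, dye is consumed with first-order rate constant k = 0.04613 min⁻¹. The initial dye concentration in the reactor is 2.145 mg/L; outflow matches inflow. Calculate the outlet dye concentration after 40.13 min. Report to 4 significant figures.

0.6241 mg/L

Accumulation = in − out − consumed: V dC/dt = Q C_in − Q C − k V C.
dC/dt = (Q/V) C_in − (Q/V + k) C; effective rate a = Q/V + k = 0.0178882 + 0.04613 = 0.0640182 min⁻¹.
C_ss = Q C_in/(Q + kV) = 0.497932 mg/L; C(t) = C_ss + (C₀ − C_ss) e^(−a t).
C(40.13) = 0.497932 + (1.64707)·e^(−0.0640182·40.13) = 0.497932 + (1.64707)·0.0766084 = 0.624111 mg/L.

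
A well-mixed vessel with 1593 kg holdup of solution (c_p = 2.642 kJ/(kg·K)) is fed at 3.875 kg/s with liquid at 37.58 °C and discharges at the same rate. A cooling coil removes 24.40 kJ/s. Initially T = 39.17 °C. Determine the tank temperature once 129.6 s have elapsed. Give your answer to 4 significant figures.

M c_p dT/dt = ṁ c_p (T_in − T) − Q̇.
τ = M/ṁ = 411.097 s; T_ss = T_in − Q̇/(ṁ c_p) = 37.58 − 24.40/(3.875·2.642) = 35.1967 °C.
Integrating: T(t) = T_ss + (T₀ − T_ss) e^(−t/τ).
T(129.6) = 35.1967 + (3.97334)·e^(−129.6/411.097) = 35.1967 + (3.97334)·0.729603 = 38.0956 °C.

38.10 °C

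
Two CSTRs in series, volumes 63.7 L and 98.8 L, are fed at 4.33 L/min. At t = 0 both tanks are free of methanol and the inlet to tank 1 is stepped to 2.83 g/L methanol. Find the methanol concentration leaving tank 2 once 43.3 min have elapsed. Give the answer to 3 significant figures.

Species balance on tank i: dCᵢ/dt = (Cᵢ₋₁ − Cᵢ)/τᵢ with τᵢ = Vᵢ/Q.
τ₁ = 63.7/4.33 = 14.711 min; τ₂ = 98.8/4.33 = 22.818 min.
Tank 1: C₁ = C_in(1 − e^(−t/τ₁)). Tank 2 (τ₁ ≠ τ₂): C₂ = C_in[1 − (τ₁ e^(−t/τ₁) − τ₂ e^(−t/τ₂))/(τ₁ − τ₂)].
At t = 43.3: e^(−t/τ₁) = 0.052691, e^(−t/τ₂) = 0.14992.
C₂ = 2.83·[1 − (14.711·0.052691 − 22.818·0.14992)/(-8.1062)] = 2.83·0.67363 = 1.9064 g/L.

1.91 g/L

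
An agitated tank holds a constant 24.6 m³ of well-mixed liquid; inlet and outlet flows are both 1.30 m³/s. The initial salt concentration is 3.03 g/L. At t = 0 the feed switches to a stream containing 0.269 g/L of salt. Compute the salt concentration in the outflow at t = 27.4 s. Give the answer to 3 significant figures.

0.918 g/L

Species balance on the tank: V dC/dt = Q(C_in − C).
Time constant τ = V/Q = 24.6/1.30 = 18.923 s.
Integrating: C(t) = C_in + (C₀ − C_in) e^(−t/τ).
C(27.4) = 0.269 + (3.03 − 0.269)·e^(−27.4/18.923) = 0.269 + (2.7610)·0.23505 = 0.91797 g/L.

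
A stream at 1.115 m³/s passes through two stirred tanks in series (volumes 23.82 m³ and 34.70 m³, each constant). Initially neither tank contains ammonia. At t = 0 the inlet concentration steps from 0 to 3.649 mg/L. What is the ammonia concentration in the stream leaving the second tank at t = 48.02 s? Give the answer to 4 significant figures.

Time constants: τᵢ = Vᵢ/Q for each well-mixed tank.
τ₁ = 23.82/1.115 = 21.3632 s; τ₂ = 34.70/1.115 = 31.1211 s.
Tank 1: C₁ = C_in(1 − e^(−t/τ₁)). Tank 2 (τ₁ ≠ τ₂): C₂ = C_in[1 − (τ₁ e^(−t/τ₁) − τ₂ e^(−t/τ₂))/(τ₁ − τ₂)].
At t = 48.02: e^(−t/τ₁) = 0.105633, e^(−t/τ₂) = 0.213738.
C₂ = 3.649·[1 − (21.3632·0.105633 − 31.1211·0.213738)/(-9.75785)] = 3.649·0.549584 = 2.00543 mg/L.

2.005 mg/L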